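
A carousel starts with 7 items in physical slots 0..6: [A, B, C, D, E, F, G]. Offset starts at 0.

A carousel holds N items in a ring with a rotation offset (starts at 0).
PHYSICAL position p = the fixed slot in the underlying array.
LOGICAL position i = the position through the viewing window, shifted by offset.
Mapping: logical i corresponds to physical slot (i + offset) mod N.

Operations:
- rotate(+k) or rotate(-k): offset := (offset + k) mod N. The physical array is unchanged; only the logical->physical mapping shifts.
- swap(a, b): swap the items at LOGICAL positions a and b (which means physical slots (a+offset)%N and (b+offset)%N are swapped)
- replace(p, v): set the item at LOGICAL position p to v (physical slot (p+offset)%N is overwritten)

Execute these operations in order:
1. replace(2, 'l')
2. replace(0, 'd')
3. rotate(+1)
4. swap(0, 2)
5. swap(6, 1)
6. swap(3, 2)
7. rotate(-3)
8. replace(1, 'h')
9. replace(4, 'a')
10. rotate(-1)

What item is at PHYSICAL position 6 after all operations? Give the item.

After op 1 (replace(2, 'l')): offset=0, physical=[A,B,l,D,E,F,G], logical=[A,B,l,D,E,F,G]
After op 2 (replace(0, 'd')): offset=0, physical=[d,B,l,D,E,F,G], logical=[d,B,l,D,E,F,G]
After op 3 (rotate(+1)): offset=1, physical=[d,B,l,D,E,F,G], logical=[B,l,D,E,F,G,d]
After op 4 (swap(0, 2)): offset=1, physical=[d,D,l,B,E,F,G], logical=[D,l,B,E,F,G,d]
After op 5 (swap(6, 1)): offset=1, physical=[l,D,d,B,E,F,G], logical=[D,d,B,E,F,G,l]
After op 6 (swap(3, 2)): offset=1, physical=[l,D,d,E,B,F,G], logical=[D,d,E,B,F,G,l]
After op 7 (rotate(-3)): offset=5, physical=[l,D,d,E,B,F,G], logical=[F,G,l,D,d,E,B]
After op 8 (replace(1, 'h')): offset=5, physical=[l,D,d,E,B,F,h], logical=[F,h,l,D,d,E,B]
After op 9 (replace(4, 'a')): offset=5, physical=[l,D,a,E,B,F,h], logical=[F,h,l,D,a,E,B]
After op 10 (rotate(-1)): offset=4, physical=[l,D,a,E,B,F,h], logical=[B,F,h,l,D,a,E]

Answer: h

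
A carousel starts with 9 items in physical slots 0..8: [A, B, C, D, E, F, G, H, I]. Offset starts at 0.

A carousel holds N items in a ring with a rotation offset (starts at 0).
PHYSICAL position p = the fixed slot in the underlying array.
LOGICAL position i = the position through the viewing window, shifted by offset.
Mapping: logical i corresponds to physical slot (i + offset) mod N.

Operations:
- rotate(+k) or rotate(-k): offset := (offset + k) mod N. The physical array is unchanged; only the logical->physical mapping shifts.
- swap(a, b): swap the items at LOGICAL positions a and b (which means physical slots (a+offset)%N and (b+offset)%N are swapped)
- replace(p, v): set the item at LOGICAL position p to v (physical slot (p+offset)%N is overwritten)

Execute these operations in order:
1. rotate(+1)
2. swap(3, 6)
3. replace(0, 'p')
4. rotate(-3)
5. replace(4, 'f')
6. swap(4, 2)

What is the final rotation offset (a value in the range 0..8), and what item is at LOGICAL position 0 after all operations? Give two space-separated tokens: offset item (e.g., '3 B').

Answer: 7 E

Derivation:
After op 1 (rotate(+1)): offset=1, physical=[A,B,C,D,E,F,G,H,I], logical=[B,C,D,E,F,G,H,I,A]
After op 2 (swap(3, 6)): offset=1, physical=[A,B,C,D,H,F,G,E,I], logical=[B,C,D,H,F,G,E,I,A]
After op 3 (replace(0, 'p')): offset=1, physical=[A,p,C,D,H,F,G,E,I], logical=[p,C,D,H,F,G,E,I,A]
After op 4 (rotate(-3)): offset=7, physical=[A,p,C,D,H,F,G,E,I], logical=[E,I,A,p,C,D,H,F,G]
After op 5 (replace(4, 'f')): offset=7, physical=[A,p,f,D,H,F,G,E,I], logical=[E,I,A,p,f,D,H,F,G]
After op 6 (swap(4, 2)): offset=7, physical=[f,p,A,D,H,F,G,E,I], logical=[E,I,f,p,A,D,H,F,G]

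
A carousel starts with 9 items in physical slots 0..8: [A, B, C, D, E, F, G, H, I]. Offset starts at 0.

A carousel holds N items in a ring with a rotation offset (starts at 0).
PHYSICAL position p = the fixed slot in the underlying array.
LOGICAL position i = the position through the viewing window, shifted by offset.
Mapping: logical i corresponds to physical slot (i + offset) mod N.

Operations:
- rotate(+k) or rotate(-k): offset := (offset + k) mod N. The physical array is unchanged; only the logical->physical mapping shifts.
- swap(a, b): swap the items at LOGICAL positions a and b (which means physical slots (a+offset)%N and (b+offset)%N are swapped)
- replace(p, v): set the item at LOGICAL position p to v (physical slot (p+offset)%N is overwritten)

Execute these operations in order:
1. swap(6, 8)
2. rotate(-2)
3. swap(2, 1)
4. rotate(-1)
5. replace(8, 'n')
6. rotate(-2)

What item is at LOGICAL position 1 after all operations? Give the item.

Answer: n

Derivation:
After op 1 (swap(6, 8)): offset=0, physical=[A,B,C,D,E,F,I,H,G], logical=[A,B,C,D,E,F,I,H,G]
After op 2 (rotate(-2)): offset=7, physical=[A,B,C,D,E,F,I,H,G], logical=[H,G,A,B,C,D,E,F,I]
After op 3 (swap(2, 1)): offset=7, physical=[G,B,C,D,E,F,I,H,A], logical=[H,A,G,B,C,D,E,F,I]
After op 4 (rotate(-1)): offset=6, physical=[G,B,C,D,E,F,I,H,A], logical=[I,H,A,G,B,C,D,E,F]
After op 5 (replace(8, 'n')): offset=6, physical=[G,B,C,D,E,n,I,H,A], logical=[I,H,A,G,B,C,D,E,n]
After op 6 (rotate(-2)): offset=4, physical=[G,B,C,D,E,n,I,H,A], logical=[E,n,I,H,A,G,B,C,D]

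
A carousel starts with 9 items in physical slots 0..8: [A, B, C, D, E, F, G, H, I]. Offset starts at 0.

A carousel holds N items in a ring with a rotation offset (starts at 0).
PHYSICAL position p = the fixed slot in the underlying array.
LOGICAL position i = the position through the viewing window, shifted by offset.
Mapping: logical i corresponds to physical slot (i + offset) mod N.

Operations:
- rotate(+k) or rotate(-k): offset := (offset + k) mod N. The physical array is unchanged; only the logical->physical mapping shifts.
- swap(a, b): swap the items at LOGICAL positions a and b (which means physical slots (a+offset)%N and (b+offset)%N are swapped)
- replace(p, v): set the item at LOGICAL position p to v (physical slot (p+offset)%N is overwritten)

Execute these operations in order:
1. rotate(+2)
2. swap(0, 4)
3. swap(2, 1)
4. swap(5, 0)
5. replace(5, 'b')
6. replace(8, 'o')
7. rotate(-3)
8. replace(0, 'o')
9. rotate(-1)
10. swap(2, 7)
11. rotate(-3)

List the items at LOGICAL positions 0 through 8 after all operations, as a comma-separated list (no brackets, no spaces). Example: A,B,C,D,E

Answer: D,A,C,b,o,F,o,H,E

Derivation:
After op 1 (rotate(+2)): offset=2, physical=[A,B,C,D,E,F,G,H,I], logical=[C,D,E,F,G,H,I,A,B]
After op 2 (swap(0, 4)): offset=2, physical=[A,B,G,D,E,F,C,H,I], logical=[G,D,E,F,C,H,I,A,B]
After op 3 (swap(2, 1)): offset=2, physical=[A,B,G,E,D,F,C,H,I], logical=[G,E,D,F,C,H,I,A,B]
After op 4 (swap(5, 0)): offset=2, physical=[A,B,H,E,D,F,C,G,I], logical=[H,E,D,F,C,G,I,A,B]
After op 5 (replace(5, 'b')): offset=2, physical=[A,B,H,E,D,F,C,b,I], logical=[H,E,D,F,C,b,I,A,B]
After op 6 (replace(8, 'o')): offset=2, physical=[A,o,H,E,D,F,C,b,I], logical=[H,E,D,F,C,b,I,A,o]
After op 7 (rotate(-3)): offset=8, physical=[A,o,H,E,D,F,C,b,I], logical=[I,A,o,H,E,D,F,C,b]
After op 8 (replace(0, 'o')): offset=8, physical=[A,o,H,E,D,F,C,b,o], logical=[o,A,o,H,E,D,F,C,b]
After op 9 (rotate(-1)): offset=7, physical=[A,o,H,E,D,F,C,b,o], logical=[b,o,A,o,H,E,D,F,C]
After op 10 (swap(2, 7)): offset=7, physical=[F,o,H,E,D,A,C,b,o], logical=[b,o,F,o,H,E,D,A,C]
After op 11 (rotate(-3)): offset=4, physical=[F,o,H,E,D,A,C,b,o], logical=[D,A,C,b,o,F,o,H,E]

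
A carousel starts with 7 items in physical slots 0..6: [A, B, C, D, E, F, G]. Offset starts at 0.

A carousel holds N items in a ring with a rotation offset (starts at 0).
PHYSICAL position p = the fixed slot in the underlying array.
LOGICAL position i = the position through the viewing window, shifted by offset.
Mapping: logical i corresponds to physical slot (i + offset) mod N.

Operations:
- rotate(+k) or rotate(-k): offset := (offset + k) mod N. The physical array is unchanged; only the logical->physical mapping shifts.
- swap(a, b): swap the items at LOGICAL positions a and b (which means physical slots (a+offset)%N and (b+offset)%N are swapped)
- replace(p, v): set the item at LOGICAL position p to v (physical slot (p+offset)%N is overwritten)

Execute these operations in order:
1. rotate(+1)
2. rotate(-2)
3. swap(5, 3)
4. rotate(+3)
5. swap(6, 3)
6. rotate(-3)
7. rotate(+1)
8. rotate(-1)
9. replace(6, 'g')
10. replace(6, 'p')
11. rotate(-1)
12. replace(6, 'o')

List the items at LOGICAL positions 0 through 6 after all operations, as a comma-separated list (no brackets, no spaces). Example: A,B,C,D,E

After op 1 (rotate(+1)): offset=1, physical=[A,B,C,D,E,F,G], logical=[B,C,D,E,F,G,A]
After op 2 (rotate(-2)): offset=6, physical=[A,B,C,D,E,F,G], logical=[G,A,B,C,D,E,F]
After op 3 (swap(5, 3)): offset=6, physical=[A,B,E,D,C,F,G], logical=[G,A,B,E,D,C,F]
After op 4 (rotate(+3)): offset=2, physical=[A,B,E,D,C,F,G], logical=[E,D,C,F,G,A,B]
After op 5 (swap(6, 3)): offset=2, physical=[A,F,E,D,C,B,G], logical=[E,D,C,B,G,A,F]
After op 6 (rotate(-3)): offset=6, physical=[A,F,E,D,C,B,G], logical=[G,A,F,E,D,C,B]
After op 7 (rotate(+1)): offset=0, physical=[A,F,E,D,C,B,G], logical=[A,F,E,D,C,B,G]
After op 8 (rotate(-1)): offset=6, physical=[A,F,E,D,C,B,G], logical=[G,A,F,E,D,C,B]
After op 9 (replace(6, 'g')): offset=6, physical=[A,F,E,D,C,g,G], logical=[G,A,F,E,D,C,g]
After op 10 (replace(6, 'p')): offset=6, physical=[A,F,E,D,C,p,G], logical=[G,A,F,E,D,C,p]
After op 11 (rotate(-1)): offset=5, physical=[A,F,E,D,C,p,G], logical=[p,G,A,F,E,D,C]
After op 12 (replace(6, 'o')): offset=5, physical=[A,F,E,D,o,p,G], logical=[p,G,A,F,E,D,o]

Answer: p,G,A,F,E,D,o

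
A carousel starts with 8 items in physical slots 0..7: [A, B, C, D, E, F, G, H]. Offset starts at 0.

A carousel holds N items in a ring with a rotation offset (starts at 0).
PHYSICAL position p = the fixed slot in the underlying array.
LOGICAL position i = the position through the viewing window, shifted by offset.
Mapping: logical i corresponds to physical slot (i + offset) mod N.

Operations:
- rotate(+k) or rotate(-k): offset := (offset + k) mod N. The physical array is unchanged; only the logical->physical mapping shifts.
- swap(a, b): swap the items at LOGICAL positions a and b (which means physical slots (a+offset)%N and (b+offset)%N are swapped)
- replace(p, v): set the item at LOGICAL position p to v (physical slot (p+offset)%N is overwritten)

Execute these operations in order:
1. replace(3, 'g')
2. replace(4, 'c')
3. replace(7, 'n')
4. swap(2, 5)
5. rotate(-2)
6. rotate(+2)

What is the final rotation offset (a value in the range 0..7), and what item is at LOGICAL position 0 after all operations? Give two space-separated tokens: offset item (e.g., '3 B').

Answer: 0 A

Derivation:
After op 1 (replace(3, 'g')): offset=0, physical=[A,B,C,g,E,F,G,H], logical=[A,B,C,g,E,F,G,H]
After op 2 (replace(4, 'c')): offset=0, physical=[A,B,C,g,c,F,G,H], logical=[A,B,C,g,c,F,G,H]
After op 3 (replace(7, 'n')): offset=0, physical=[A,B,C,g,c,F,G,n], logical=[A,B,C,g,c,F,G,n]
After op 4 (swap(2, 5)): offset=0, physical=[A,B,F,g,c,C,G,n], logical=[A,B,F,g,c,C,G,n]
After op 5 (rotate(-2)): offset=6, physical=[A,B,F,g,c,C,G,n], logical=[G,n,A,B,F,g,c,C]
After op 6 (rotate(+2)): offset=0, physical=[A,B,F,g,c,C,G,n], logical=[A,B,F,g,c,C,G,n]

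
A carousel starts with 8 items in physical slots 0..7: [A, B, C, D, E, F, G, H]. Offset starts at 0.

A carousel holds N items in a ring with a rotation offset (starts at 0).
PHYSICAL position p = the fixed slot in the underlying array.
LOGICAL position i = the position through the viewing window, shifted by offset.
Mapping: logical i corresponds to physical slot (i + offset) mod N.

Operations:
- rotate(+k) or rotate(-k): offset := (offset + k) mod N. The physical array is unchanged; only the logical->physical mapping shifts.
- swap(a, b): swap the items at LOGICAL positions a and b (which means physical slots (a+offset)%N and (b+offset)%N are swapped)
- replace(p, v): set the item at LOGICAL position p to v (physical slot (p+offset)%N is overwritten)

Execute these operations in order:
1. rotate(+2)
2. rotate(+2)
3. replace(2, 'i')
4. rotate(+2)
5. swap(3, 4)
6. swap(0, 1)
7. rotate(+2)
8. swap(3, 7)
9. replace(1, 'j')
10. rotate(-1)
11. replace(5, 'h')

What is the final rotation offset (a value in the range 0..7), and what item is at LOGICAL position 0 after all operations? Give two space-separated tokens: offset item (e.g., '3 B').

After op 1 (rotate(+2)): offset=2, physical=[A,B,C,D,E,F,G,H], logical=[C,D,E,F,G,H,A,B]
After op 2 (rotate(+2)): offset=4, physical=[A,B,C,D,E,F,G,H], logical=[E,F,G,H,A,B,C,D]
After op 3 (replace(2, 'i')): offset=4, physical=[A,B,C,D,E,F,i,H], logical=[E,F,i,H,A,B,C,D]
After op 4 (rotate(+2)): offset=6, physical=[A,B,C,D,E,F,i,H], logical=[i,H,A,B,C,D,E,F]
After op 5 (swap(3, 4)): offset=6, physical=[A,C,B,D,E,F,i,H], logical=[i,H,A,C,B,D,E,F]
After op 6 (swap(0, 1)): offset=6, physical=[A,C,B,D,E,F,H,i], logical=[H,i,A,C,B,D,E,F]
After op 7 (rotate(+2)): offset=0, physical=[A,C,B,D,E,F,H,i], logical=[A,C,B,D,E,F,H,i]
After op 8 (swap(3, 7)): offset=0, physical=[A,C,B,i,E,F,H,D], logical=[A,C,B,i,E,F,H,D]
After op 9 (replace(1, 'j')): offset=0, physical=[A,j,B,i,E,F,H,D], logical=[A,j,B,i,E,F,H,D]
After op 10 (rotate(-1)): offset=7, physical=[A,j,B,i,E,F,H,D], logical=[D,A,j,B,i,E,F,H]
After op 11 (replace(5, 'h')): offset=7, physical=[A,j,B,i,h,F,H,D], logical=[D,A,j,B,i,h,F,H]

Answer: 7 D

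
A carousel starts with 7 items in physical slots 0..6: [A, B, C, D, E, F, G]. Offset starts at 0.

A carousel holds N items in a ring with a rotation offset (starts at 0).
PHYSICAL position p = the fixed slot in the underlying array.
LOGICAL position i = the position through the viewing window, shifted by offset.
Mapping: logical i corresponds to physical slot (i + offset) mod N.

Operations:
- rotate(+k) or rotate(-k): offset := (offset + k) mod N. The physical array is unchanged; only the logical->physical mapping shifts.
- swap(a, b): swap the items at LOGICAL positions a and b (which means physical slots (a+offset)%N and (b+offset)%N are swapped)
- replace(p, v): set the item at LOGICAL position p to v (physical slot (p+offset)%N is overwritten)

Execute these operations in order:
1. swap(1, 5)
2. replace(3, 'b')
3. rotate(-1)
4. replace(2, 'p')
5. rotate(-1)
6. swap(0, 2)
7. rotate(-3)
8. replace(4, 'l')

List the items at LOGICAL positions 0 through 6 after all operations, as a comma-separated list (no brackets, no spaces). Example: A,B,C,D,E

Answer: C,b,E,A,l,B,p

Derivation:
After op 1 (swap(1, 5)): offset=0, physical=[A,F,C,D,E,B,G], logical=[A,F,C,D,E,B,G]
After op 2 (replace(3, 'b')): offset=0, physical=[A,F,C,b,E,B,G], logical=[A,F,C,b,E,B,G]
After op 3 (rotate(-1)): offset=6, physical=[A,F,C,b,E,B,G], logical=[G,A,F,C,b,E,B]
After op 4 (replace(2, 'p')): offset=6, physical=[A,p,C,b,E,B,G], logical=[G,A,p,C,b,E,B]
After op 5 (rotate(-1)): offset=5, physical=[A,p,C,b,E,B,G], logical=[B,G,A,p,C,b,E]
After op 6 (swap(0, 2)): offset=5, physical=[B,p,C,b,E,A,G], logical=[A,G,B,p,C,b,E]
After op 7 (rotate(-3)): offset=2, physical=[B,p,C,b,E,A,G], logical=[C,b,E,A,G,B,p]
After op 8 (replace(4, 'l')): offset=2, physical=[B,p,C,b,E,A,l], logical=[C,b,E,A,l,B,p]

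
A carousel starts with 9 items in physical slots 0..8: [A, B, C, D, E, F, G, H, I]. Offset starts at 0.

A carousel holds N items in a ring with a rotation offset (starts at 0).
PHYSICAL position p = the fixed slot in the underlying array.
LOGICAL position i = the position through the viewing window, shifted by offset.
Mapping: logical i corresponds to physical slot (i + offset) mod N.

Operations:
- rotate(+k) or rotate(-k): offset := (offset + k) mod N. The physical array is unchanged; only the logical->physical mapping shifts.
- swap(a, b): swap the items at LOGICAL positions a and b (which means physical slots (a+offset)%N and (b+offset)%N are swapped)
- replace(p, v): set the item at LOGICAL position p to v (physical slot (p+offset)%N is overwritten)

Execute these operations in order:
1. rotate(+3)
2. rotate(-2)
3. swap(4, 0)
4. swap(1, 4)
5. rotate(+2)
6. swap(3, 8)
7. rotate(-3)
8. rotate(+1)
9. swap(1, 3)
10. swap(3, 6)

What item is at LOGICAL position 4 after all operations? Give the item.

After op 1 (rotate(+3)): offset=3, physical=[A,B,C,D,E,F,G,H,I], logical=[D,E,F,G,H,I,A,B,C]
After op 2 (rotate(-2)): offset=1, physical=[A,B,C,D,E,F,G,H,I], logical=[B,C,D,E,F,G,H,I,A]
After op 3 (swap(4, 0)): offset=1, physical=[A,F,C,D,E,B,G,H,I], logical=[F,C,D,E,B,G,H,I,A]
After op 4 (swap(1, 4)): offset=1, physical=[A,F,B,D,E,C,G,H,I], logical=[F,B,D,E,C,G,H,I,A]
After op 5 (rotate(+2)): offset=3, physical=[A,F,B,D,E,C,G,H,I], logical=[D,E,C,G,H,I,A,F,B]
After op 6 (swap(3, 8)): offset=3, physical=[A,F,G,D,E,C,B,H,I], logical=[D,E,C,B,H,I,A,F,G]
After op 7 (rotate(-3)): offset=0, physical=[A,F,G,D,E,C,B,H,I], logical=[A,F,G,D,E,C,B,H,I]
After op 8 (rotate(+1)): offset=1, physical=[A,F,G,D,E,C,B,H,I], logical=[F,G,D,E,C,B,H,I,A]
After op 9 (swap(1, 3)): offset=1, physical=[A,F,E,D,G,C,B,H,I], logical=[F,E,D,G,C,B,H,I,A]
After op 10 (swap(3, 6)): offset=1, physical=[A,F,E,D,H,C,B,G,I], logical=[F,E,D,H,C,B,G,I,A]

Answer: C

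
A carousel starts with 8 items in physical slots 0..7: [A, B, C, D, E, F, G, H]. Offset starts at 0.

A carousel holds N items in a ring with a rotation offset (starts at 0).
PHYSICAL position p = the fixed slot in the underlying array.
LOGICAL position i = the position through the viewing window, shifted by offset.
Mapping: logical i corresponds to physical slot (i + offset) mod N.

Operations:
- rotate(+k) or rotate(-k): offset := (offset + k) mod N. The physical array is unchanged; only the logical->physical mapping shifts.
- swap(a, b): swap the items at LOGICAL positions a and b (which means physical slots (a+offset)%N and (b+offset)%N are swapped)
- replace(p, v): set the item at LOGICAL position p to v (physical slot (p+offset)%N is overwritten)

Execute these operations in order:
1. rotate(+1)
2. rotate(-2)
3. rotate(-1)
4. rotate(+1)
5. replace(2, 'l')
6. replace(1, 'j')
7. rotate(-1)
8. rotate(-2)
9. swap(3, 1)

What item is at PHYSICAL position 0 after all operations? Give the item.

Answer: j

Derivation:
After op 1 (rotate(+1)): offset=1, physical=[A,B,C,D,E,F,G,H], logical=[B,C,D,E,F,G,H,A]
After op 2 (rotate(-2)): offset=7, physical=[A,B,C,D,E,F,G,H], logical=[H,A,B,C,D,E,F,G]
After op 3 (rotate(-1)): offset=6, physical=[A,B,C,D,E,F,G,H], logical=[G,H,A,B,C,D,E,F]
After op 4 (rotate(+1)): offset=7, physical=[A,B,C,D,E,F,G,H], logical=[H,A,B,C,D,E,F,G]
After op 5 (replace(2, 'l')): offset=7, physical=[A,l,C,D,E,F,G,H], logical=[H,A,l,C,D,E,F,G]
After op 6 (replace(1, 'j')): offset=7, physical=[j,l,C,D,E,F,G,H], logical=[H,j,l,C,D,E,F,G]
After op 7 (rotate(-1)): offset=6, physical=[j,l,C,D,E,F,G,H], logical=[G,H,j,l,C,D,E,F]
After op 8 (rotate(-2)): offset=4, physical=[j,l,C,D,E,F,G,H], logical=[E,F,G,H,j,l,C,D]
After op 9 (swap(3, 1)): offset=4, physical=[j,l,C,D,E,H,G,F], logical=[E,H,G,F,j,l,C,D]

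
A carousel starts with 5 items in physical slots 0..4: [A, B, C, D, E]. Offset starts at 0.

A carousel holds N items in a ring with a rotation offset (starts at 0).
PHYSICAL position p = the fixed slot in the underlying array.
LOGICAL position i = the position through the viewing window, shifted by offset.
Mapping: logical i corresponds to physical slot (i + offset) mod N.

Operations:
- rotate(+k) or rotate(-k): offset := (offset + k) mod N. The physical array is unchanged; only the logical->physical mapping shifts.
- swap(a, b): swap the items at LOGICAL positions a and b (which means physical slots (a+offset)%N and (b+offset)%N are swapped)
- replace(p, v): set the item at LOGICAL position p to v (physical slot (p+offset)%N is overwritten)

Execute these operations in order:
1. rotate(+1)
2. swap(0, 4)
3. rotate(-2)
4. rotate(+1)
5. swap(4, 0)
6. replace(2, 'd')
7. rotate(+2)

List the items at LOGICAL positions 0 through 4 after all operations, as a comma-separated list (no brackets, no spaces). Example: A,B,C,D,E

After op 1 (rotate(+1)): offset=1, physical=[A,B,C,D,E], logical=[B,C,D,E,A]
After op 2 (swap(0, 4)): offset=1, physical=[B,A,C,D,E], logical=[A,C,D,E,B]
After op 3 (rotate(-2)): offset=4, physical=[B,A,C,D,E], logical=[E,B,A,C,D]
After op 4 (rotate(+1)): offset=0, physical=[B,A,C,D,E], logical=[B,A,C,D,E]
After op 5 (swap(4, 0)): offset=0, physical=[E,A,C,D,B], logical=[E,A,C,D,B]
After op 6 (replace(2, 'd')): offset=0, physical=[E,A,d,D,B], logical=[E,A,d,D,B]
After op 7 (rotate(+2)): offset=2, physical=[E,A,d,D,B], logical=[d,D,B,E,A]

Answer: d,D,B,E,A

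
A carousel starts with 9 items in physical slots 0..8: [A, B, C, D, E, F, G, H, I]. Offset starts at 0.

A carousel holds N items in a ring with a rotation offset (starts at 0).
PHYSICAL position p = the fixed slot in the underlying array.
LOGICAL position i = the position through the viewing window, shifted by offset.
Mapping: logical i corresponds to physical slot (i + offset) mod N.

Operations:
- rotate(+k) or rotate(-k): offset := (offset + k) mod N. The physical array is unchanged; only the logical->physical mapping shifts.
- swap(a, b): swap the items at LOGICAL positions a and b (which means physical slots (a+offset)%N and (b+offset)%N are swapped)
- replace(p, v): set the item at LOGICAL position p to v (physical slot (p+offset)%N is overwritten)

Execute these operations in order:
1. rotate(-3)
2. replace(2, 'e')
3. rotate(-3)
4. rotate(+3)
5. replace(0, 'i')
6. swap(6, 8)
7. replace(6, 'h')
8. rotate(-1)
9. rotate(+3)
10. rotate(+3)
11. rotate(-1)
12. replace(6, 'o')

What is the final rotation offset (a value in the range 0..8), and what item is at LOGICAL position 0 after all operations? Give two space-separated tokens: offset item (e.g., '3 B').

Answer: 1 B

Derivation:
After op 1 (rotate(-3)): offset=6, physical=[A,B,C,D,E,F,G,H,I], logical=[G,H,I,A,B,C,D,E,F]
After op 2 (replace(2, 'e')): offset=6, physical=[A,B,C,D,E,F,G,H,e], logical=[G,H,e,A,B,C,D,E,F]
After op 3 (rotate(-3)): offset=3, physical=[A,B,C,D,E,F,G,H,e], logical=[D,E,F,G,H,e,A,B,C]
After op 4 (rotate(+3)): offset=6, physical=[A,B,C,D,E,F,G,H,e], logical=[G,H,e,A,B,C,D,E,F]
After op 5 (replace(0, 'i')): offset=6, physical=[A,B,C,D,E,F,i,H,e], logical=[i,H,e,A,B,C,D,E,F]
After op 6 (swap(6, 8)): offset=6, physical=[A,B,C,F,E,D,i,H,e], logical=[i,H,e,A,B,C,F,E,D]
After op 7 (replace(6, 'h')): offset=6, physical=[A,B,C,h,E,D,i,H,e], logical=[i,H,e,A,B,C,h,E,D]
After op 8 (rotate(-1)): offset=5, physical=[A,B,C,h,E,D,i,H,e], logical=[D,i,H,e,A,B,C,h,E]
After op 9 (rotate(+3)): offset=8, physical=[A,B,C,h,E,D,i,H,e], logical=[e,A,B,C,h,E,D,i,H]
After op 10 (rotate(+3)): offset=2, physical=[A,B,C,h,E,D,i,H,e], logical=[C,h,E,D,i,H,e,A,B]
After op 11 (rotate(-1)): offset=1, physical=[A,B,C,h,E,D,i,H,e], logical=[B,C,h,E,D,i,H,e,A]
After op 12 (replace(6, 'o')): offset=1, physical=[A,B,C,h,E,D,i,o,e], logical=[B,C,h,E,D,i,o,e,A]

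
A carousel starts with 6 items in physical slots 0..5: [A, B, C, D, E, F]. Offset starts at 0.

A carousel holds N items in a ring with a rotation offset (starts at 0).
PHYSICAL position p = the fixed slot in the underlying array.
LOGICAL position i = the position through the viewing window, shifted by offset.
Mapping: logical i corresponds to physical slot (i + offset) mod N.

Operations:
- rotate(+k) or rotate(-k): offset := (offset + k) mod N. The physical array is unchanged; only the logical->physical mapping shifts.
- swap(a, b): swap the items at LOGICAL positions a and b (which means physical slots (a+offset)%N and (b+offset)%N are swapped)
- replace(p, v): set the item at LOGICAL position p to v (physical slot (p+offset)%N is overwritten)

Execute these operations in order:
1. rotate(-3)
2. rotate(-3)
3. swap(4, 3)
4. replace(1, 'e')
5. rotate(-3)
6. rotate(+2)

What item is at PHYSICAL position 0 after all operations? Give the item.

Answer: A

Derivation:
After op 1 (rotate(-3)): offset=3, physical=[A,B,C,D,E,F], logical=[D,E,F,A,B,C]
After op 2 (rotate(-3)): offset=0, physical=[A,B,C,D,E,F], logical=[A,B,C,D,E,F]
After op 3 (swap(4, 3)): offset=0, physical=[A,B,C,E,D,F], logical=[A,B,C,E,D,F]
After op 4 (replace(1, 'e')): offset=0, physical=[A,e,C,E,D,F], logical=[A,e,C,E,D,F]
After op 5 (rotate(-3)): offset=3, physical=[A,e,C,E,D,F], logical=[E,D,F,A,e,C]
After op 6 (rotate(+2)): offset=5, physical=[A,e,C,E,D,F], logical=[F,A,e,C,E,D]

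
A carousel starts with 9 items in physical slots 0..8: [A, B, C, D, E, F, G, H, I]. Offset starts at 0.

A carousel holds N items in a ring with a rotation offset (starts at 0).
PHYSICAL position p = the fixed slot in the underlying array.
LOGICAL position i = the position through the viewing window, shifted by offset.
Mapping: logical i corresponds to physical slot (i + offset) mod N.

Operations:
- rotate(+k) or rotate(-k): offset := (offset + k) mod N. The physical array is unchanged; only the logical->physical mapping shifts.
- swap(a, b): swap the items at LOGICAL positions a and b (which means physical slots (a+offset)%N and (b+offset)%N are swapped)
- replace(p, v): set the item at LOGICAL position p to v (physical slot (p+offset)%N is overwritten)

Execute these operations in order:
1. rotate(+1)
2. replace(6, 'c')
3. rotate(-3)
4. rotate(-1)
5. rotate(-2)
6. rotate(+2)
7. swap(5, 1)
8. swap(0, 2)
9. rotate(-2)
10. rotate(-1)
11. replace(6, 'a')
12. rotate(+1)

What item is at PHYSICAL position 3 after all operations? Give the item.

After op 1 (rotate(+1)): offset=1, physical=[A,B,C,D,E,F,G,H,I], logical=[B,C,D,E,F,G,H,I,A]
After op 2 (replace(6, 'c')): offset=1, physical=[A,B,C,D,E,F,G,c,I], logical=[B,C,D,E,F,G,c,I,A]
After op 3 (rotate(-3)): offset=7, physical=[A,B,C,D,E,F,G,c,I], logical=[c,I,A,B,C,D,E,F,G]
After op 4 (rotate(-1)): offset=6, physical=[A,B,C,D,E,F,G,c,I], logical=[G,c,I,A,B,C,D,E,F]
After op 5 (rotate(-2)): offset=4, physical=[A,B,C,D,E,F,G,c,I], logical=[E,F,G,c,I,A,B,C,D]
After op 6 (rotate(+2)): offset=6, physical=[A,B,C,D,E,F,G,c,I], logical=[G,c,I,A,B,C,D,E,F]
After op 7 (swap(5, 1)): offset=6, physical=[A,B,c,D,E,F,G,C,I], logical=[G,C,I,A,B,c,D,E,F]
After op 8 (swap(0, 2)): offset=6, physical=[A,B,c,D,E,F,I,C,G], logical=[I,C,G,A,B,c,D,E,F]
After op 9 (rotate(-2)): offset=4, physical=[A,B,c,D,E,F,I,C,G], logical=[E,F,I,C,G,A,B,c,D]
After op 10 (rotate(-1)): offset=3, physical=[A,B,c,D,E,F,I,C,G], logical=[D,E,F,I,C,G,A,B,c]
After op 11 (replace(6, 'a')): offset=3, physical=[a,B,c,D,E,F,I,C,G], logical=[D,E,F,I,C,G,a,B,c]
After op 12 (rotate(+1)): offset=4, physical=[a,B,c,D,E,F,I,C,G], logical=[E,F,I,C,G,a,B,c,D]

Answer: D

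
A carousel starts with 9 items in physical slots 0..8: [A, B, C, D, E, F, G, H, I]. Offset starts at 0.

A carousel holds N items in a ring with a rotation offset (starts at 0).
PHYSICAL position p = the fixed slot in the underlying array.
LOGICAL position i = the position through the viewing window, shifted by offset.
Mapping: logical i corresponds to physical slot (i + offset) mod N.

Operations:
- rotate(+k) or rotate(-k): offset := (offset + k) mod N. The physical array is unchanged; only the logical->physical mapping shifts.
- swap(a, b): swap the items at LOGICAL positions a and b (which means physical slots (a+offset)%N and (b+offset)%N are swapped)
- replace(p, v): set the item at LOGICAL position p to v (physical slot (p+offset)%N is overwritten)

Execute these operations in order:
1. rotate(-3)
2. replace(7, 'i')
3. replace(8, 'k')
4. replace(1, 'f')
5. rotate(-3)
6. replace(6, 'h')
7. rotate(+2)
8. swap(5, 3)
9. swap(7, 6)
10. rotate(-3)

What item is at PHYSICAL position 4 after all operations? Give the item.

Answer: i

Derivation:
After op 1 (rotate(-3)): offset=6, physical=[A,B,C,D,E,F,G,H,I], logical=[G,H,I,A,B,C,D,E,F]
After op 2 (replace(7, 'i')): offset=6, physical=[A,B,C,D,i,F,G,H,I], logical=[G,H,I,A,B,C,D,i,F]
After op 3 (replace(8, 'k')): offset=6, physical=[A,B,C,D,i,k,G,H,I], logical=[G,H,I,A,B,C,D,i,k]
After op 4 (replace(1, 'f')): offset=6, physical=[A,B,C,D,i,k,G,f,I], logical=[G,f,I,A,B,C,D,i,k]
After op 5 (rotate(-3)): offset=3, physical=[A,B,C,D,i,k,G,f,I], logical=[D,i,k,G,f,I,A,B,C]
After op 6 (replace(6, 'h')): offset=3, physical=[h,B,C,D,i,k,G,f,I], logical=[D,i,k,G,f,I,h,B,C]
After op 7 (rotate(+2)): offset=5, physical=[h,B,C,D,i,k,G,f,I], logical=[k,G,f,I,h,B,C,D,i]
After op 8 (swap(5, 3)): offset=5, physical=[h,I,C,D,i,k,G,f,B], logical=[k,G,f,B,h,I,C,D,i]
After op 9 (swap(7, 6)): offset=5, physical=[h,I,D,C,i,k,G,f,B], logical=[k,G,f,B,h,I,D,C,i]
After op 10 (rotate(-3)): offset=2, physical=[h,I,D,C,i,k,G,f,B], logical=[D,C,i,k,G,f,B,h,I]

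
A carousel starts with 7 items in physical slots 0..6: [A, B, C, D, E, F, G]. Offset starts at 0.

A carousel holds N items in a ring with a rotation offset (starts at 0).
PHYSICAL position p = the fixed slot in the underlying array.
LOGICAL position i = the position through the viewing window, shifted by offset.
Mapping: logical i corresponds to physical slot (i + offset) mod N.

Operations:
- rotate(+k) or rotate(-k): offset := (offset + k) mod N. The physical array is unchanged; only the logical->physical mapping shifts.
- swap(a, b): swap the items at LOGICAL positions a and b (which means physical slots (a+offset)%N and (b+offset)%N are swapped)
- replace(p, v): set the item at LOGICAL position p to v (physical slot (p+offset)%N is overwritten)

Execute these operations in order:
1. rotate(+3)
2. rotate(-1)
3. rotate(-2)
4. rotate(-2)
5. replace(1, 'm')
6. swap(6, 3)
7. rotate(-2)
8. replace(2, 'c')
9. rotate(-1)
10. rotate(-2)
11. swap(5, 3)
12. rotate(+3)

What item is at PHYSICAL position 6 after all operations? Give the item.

After op 1 (rotate(+3)): offset=3, physical=[A,B,C,D,E,F,G], logical=[D,E,F,G,A,B,C]
After op 2 (rotate(-1)): offset=2, physical=[A,B,C,D,E,F,G], logical=[C,D,E,F,G,A,B]
After op 3 (rotate(-2)): offset=0, physical=[A,B,C,D,E,F,G], logical=[A,B,C,D,E,F,G]
After op 4 (rotate(-2)): offset=5, physical=[A,B,C,D,E,F,G], logical=[F,G,A,B,C,D,E]
After op 5 (replace(1, 'm')): offset=5, physical=[A,B,C,D,E,F,m], logical=[F,m,A,B,C,D,E]
After op 6 (swap(6, 3)): offset=5, physical=[A,E,C,D,B,F,m], logical=[F,m,A,E,C,D,B]
After op 7 (rotate(-2)): offset=3, physical=[A,E,C,D,B,F,m], logical=[D,B,F,m,A,E,C]
After op 8 (replace(2, 'c')): offset=3, physical=[A,E,C,D,B,c,m], logical=[D,B,c,m,A,E,C]
After op 9 (rotate(-1)): offset=2, physical=[A,E,C,D,B,c,m], logical=[C,D,B,c,m,A,E]
After op 10 (rotate(-2)): offset=0, physical=[A,E,C,D,B,c,m], logical=[A,E,C,D,B,c,m]
After op 11 (swap(5, 3)): offset=0, physical=[A,E,C,c,B,D,m], logical=[A,E,C,c,B,D,m]
After op 12 (rotate(+3)): offset=3, physical=[A,E,C,c,B,D,m], logical=[c,B,D,m,A,E,C]

Answer: m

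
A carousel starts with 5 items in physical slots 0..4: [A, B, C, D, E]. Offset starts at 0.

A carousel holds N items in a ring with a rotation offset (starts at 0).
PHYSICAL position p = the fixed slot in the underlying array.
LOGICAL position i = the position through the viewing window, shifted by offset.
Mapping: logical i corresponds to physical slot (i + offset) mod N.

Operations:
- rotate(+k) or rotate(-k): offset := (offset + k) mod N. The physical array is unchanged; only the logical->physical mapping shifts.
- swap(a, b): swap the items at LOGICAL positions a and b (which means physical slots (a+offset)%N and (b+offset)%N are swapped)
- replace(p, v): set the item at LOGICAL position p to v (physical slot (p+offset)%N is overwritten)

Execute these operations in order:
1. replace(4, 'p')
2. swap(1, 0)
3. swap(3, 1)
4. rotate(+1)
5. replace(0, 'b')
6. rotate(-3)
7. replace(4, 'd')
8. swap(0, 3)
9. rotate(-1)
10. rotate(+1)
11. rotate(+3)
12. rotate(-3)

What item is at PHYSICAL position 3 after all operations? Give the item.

After op 1 (replace(4, 'p')): offset=0, physical=[A,B,C,D,p], logical=[A,B,C,D,p]
After op 2 (swap(1, 0)): offset=0, physical=[B,A,C,D,p], logical=[B,A,C,D,p]
After op 3 (swap(3, 1)): offset=0, physical=[B,D,C,A,p], logical=[B,D,C,A,p]
After op 4 (rotate(+1)): offset=1, physical=[B,D,C,A,p], logical=[D,C,A,p,B]
After op 5 (replace(0, 'b')): offset=1, physical=[B,b,C,A,p], logical=[b,C,A,p,B]
After op 6 (rotate(-3)): offset=3, physical=[B,b,C,A,p], logical=[A,p,B,b,C]
After op 7 (replace(4, 'd')): offset=3, physical=[B,b,d,A,p], logical=[A,p,B,b,d]
After op 8 (swap(0, 3)): offset=3, physical=[B,A,d,b,p], logical=[b,p,B,A,d]
After op 9 (rotate(-1)): offset=2, physical=[B,A,d,b,p], logical=[d,b,p,B,A]
After op 10 (rotate(+1)): offset=3, physical=[B,A,d,b,p], logical=[b,p,B,A,d]
After op 11 (rotate(+3)): offset=1, physical=[B,A,d,b,p], logical=[A,d,b,p,B]
After op 12 (rotate(-3)): offset=3, physical=[B,A,d,b,p], logical=[b,p,B,A,d]

Answer: b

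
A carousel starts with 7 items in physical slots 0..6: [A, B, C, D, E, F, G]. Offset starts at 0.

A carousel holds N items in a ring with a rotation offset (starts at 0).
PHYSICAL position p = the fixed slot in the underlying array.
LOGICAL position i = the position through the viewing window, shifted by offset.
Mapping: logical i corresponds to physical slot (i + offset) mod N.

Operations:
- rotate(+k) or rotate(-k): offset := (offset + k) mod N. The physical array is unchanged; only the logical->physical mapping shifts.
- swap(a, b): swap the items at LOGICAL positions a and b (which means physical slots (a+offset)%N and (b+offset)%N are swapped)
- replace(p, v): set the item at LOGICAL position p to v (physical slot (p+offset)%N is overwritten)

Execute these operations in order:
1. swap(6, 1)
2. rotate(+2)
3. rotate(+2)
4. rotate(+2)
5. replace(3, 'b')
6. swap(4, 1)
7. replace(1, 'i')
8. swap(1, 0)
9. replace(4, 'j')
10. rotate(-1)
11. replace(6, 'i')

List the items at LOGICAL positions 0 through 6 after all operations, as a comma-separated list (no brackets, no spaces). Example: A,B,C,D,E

After op 1 (swap(6, 1)): offset=0, physical=[A,G,C,D,E,F,B], logical=[A,G,C,D,E,F,B]
After op 2 (rotate(+2)): offset=2, physical=[A,G,C,D,E,F,B], logical=[C,D,E,F,B,A,G]
After op 3 (rotate(+2)): offset=4, physical=[A,G,C,D,E,F,B], logical=[E,F,B,A,G,C,D]
After op 4 (rotate(+2)): offset=6, physical=[A,G,C,D,E,F,B], logical=[B,A,G,C,D,E,F]
After op 5 (replace(3, 'b')): offset=6, physical=[A,G,b,D,E,F,B], logical=[B,A,G,b,D,E,F]
After op 6 (swap(4, 1)): offset=6, physical=[D,G,b,A,E,F,B], logical=[B,D,G,b,A,E,F]
After op 7 (replace(1, 'i')): offset=6, physical=[i,G,b,A,E,F,B], logical=[B,i,G,b,A,E,F]
After op 8 (swap(1, 0)): offset=6, physical=[B,G,b,A,E,F,i], logical=[i,B,G,b,A,E,F]
After op 9 (replace(4, 'j')): offset=6, physical=[B,G,b,j,E,F,i], logical=[i,B,G,b,j,E,F]
After op 10 (rotate(-1)): offset=5, physical=[B,G,b,j,E,F,i], logical=[F,i,B,G,b,j,E]
After op 11 (replace(6, 'i')): offset=5, physical=[B,G,b,j,i,F,i], logical=[F,i,B,G,b,j,i]

Answer: F,i,B,G,b,j,i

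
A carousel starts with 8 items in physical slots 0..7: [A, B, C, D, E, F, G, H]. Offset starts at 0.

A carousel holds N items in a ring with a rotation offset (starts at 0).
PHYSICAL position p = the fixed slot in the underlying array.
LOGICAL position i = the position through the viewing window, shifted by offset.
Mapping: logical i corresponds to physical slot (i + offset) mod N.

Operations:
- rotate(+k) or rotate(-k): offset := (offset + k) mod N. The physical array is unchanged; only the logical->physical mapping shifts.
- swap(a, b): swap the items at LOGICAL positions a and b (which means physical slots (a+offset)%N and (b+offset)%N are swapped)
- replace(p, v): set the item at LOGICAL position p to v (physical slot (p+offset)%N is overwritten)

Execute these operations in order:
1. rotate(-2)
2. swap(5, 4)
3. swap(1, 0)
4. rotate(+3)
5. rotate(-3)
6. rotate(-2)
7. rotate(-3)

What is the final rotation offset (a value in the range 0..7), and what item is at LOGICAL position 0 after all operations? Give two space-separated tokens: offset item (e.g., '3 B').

Answer: 1 B

Derivation:
After op 1 (rotate(-2)): offset=6, physical=[A,B,C,D,E,F,G,H], logical=[G,H,A,B,C,D,E,F]
After op 2 (swap(5, 4)): offset=6, physical=[A,B,D,C,E,F,G,H], logical=[G,H,A,B,D,C,E,F]
After op 3 (swap(1, 0)): offset=6, physical=[A,B,D,C,E,F,H,G], logical=[H,G,A,B,D,C,E,F]
After op 4 (rotate(+3)): offset=1, physical=[A,B,D,C,E,F,H,G], logical=[B,D,C,E,F,H,G,A]
After op 5 (rotate(-3)): offset=6, physical=[A,B,D,C,E,F,H,G], logical=[H,G,A,B,D,C,E,F]
After op 6 (rotate(-2)): offset=4, physical=[A,B,D,C,E,F,H,G], logical=[E,F,H,G,A,B,D,C]
After op 7 (rotate(-3)): offset=1, physical=[A,B,D,C,E,F,H,G], logical=[B,D,C,E,F,H,G,A]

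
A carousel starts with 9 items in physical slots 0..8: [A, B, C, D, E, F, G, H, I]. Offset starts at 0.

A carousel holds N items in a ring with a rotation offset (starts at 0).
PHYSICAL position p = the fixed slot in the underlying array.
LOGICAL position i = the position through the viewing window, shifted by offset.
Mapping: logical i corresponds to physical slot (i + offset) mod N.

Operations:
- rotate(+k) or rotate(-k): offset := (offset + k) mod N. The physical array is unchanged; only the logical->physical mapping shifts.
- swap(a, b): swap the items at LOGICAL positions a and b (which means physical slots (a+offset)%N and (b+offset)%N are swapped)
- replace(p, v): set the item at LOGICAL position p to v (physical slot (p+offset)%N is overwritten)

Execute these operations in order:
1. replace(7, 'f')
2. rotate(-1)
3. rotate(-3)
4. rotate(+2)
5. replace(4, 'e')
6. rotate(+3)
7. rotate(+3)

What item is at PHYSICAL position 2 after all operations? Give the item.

After op 1 (replace(7, 'f')): offset=0, physical=[A,B,C,D,E,F,G,f,I], logical=[A,B,C,D,E,F,G,f,I]
After op 2 (rotate(-1)): offset=8, physical=[A,B,C,D,E,F,G,f,I], logical=[I,A,B,C,D,E,F,G,f]
After op 3 (rotate(-3)): offset=5, physical=[A,B,C,D,E,F,G,f,I], logical=[F,G,f,I,A,B,C,D,E]
After op 4 (rotate(+2)): offset=7, physical=[A,B,C,D,E,F,G,f,I], logical=[f,I,A,B,C,D,E,F,G]
After op 5 (replace(4, 'e')): offset=7, physical=[A,B,e,D,E,F,G,f,I], logical=[f,I,A,B,e,D,E,F,G]
After op 6 (rotate(+3)): offset=1, physical=[A,B,e,D,E,F,G,f,I], logical=[B,e,D,E,F,G,f,I,A]
After op 7 (rotate(+3)): offset=4, physical=[A,B,e,D,E,F,G,f,I], logical=[E,F,G,f,I,A,B,e,D]

Answer: e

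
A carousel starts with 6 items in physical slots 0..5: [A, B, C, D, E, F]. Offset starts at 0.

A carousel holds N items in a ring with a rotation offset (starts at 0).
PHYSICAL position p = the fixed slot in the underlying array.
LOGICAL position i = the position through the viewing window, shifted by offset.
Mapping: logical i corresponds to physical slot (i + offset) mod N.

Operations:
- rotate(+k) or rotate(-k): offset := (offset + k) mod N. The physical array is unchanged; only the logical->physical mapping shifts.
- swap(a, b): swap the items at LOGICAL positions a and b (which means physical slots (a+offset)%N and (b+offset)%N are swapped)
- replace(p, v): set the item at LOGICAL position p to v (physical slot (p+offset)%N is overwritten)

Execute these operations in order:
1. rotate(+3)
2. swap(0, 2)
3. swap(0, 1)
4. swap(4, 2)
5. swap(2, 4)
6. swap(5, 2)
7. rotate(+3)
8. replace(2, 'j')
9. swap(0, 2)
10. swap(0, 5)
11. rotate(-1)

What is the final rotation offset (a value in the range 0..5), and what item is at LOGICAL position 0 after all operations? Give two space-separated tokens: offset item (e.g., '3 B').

After op 1 (rotate(+3)): offset=3, physical=[A,B,C,D,E,F], logical=[D,E,F,A,B,C]
After op 2 (swap(0, 2)): offset=3, physical=[A,B,C,F,E,D], logical=[F,E,D,A,B,C]
After op 3 (swap(0, 1)): offset=3, physical=[A,B,C,E,F,D], logical=[E,F,D,A,B,C]
After op 4 (swap(4, 2)): offset=3, physical=[A,D,C,E,F,B], logical=[E,F,B,A,D,C]
After op 5 (swap(2, 4)): offset=3, physical=[A,B,C,E,F,D], logical=[E,F,D,A,B,C]
After op 6 (swap(5, 2)): offset=3, physical=[A,B,D,E,F,C], logical=[E,F,C,A,B,D]
After op 7 (rotate(+3)): offset=0, physical=[A,B,D,E,F,C], logical=[A,B,D,E,F,C]
After op 8 (replace(2, 'j')): offset=0, physical=[A,B,j,E,F,C], logical=[A,B,j,E,F,C]
After op 9 (swap(0, 2)): offset=0, physical=[j,B,A,E,F,C], logical=[j,B,A,E,F,C]
After op 10 (swap(0, 5)): offset=0, physical=[C,B,A,E,F,j], logical=[C,B,A,E,F,j]
After op 11 (rotate(-1)): offset=5, physical=[C,B,A,E,F,j], logical=[j,C,B,A,E,F]

Answer: 5 j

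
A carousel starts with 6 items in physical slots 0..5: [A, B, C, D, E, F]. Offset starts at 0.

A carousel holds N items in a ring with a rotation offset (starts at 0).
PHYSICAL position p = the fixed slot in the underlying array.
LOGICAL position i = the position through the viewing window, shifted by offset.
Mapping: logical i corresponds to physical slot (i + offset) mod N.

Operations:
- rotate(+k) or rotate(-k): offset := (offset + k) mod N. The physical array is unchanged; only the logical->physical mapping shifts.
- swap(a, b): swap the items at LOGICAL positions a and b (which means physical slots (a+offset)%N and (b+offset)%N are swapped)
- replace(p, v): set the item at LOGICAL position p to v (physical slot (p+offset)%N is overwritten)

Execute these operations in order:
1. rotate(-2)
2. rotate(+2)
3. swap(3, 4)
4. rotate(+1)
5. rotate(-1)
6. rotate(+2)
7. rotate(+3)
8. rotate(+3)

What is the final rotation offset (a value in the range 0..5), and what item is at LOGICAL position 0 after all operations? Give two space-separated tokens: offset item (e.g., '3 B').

Answer: 2 C

Derivation:
After op 1 (rotate(-2)): offset=4, physical=[A,B,C,D,E,F], logical=[E,F,A,B,C,D]
After op 2 (rotate(+2)): offset=0, physical=[A,B,C,D,E,F], logical=[A,B,C,D,E,F]
After op 3 (swap(3, 4)): offset=0, physical=[A,B,C,E,D,F], logical=[A,B,C,E,D,F]
After op 4 (rotate(+1)): offset=1, physical=[A,B,C,E,D,F], logical=[B,C,E,D,F,A]
After op 5 (rotate(-1)): offset=0, physical=[A,B,C,E,D,F], logical=[A,B,C,E,D,F]
After op 6 (rotate(+2)): offset=2, physical=[A,B,C,E,D,F], logical=[C,E,D,F,A,B]
After op 7 (rotate(+3)): offset=5, physical=[A,B,C,E,D,F], logical=[F,A,B,C,E,D]
After op 8 (rotate(+3)): offset=2, physical=[A,B,C,E,D,F], logical=[C,E,D,F,A,B]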